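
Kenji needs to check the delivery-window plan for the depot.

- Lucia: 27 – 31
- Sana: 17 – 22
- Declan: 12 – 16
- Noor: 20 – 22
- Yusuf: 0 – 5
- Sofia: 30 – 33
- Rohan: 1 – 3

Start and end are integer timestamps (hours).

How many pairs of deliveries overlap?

3

Sorted by start: Yusuf, Rohan, Declan, Sana, Noor, Lucia, Sofia.
Rohan starts before Yusuf ends → Yusuf and Rohan overlap.
Declan starts after Yusuf ends, so Yusuf has no further overlaps.
Declan starts after Rohan ends, so Rohan has no further overlaps.
Sana starts after Declan ends, so Declan has no further overlaps.
Noor starts before Sana ends → Sana and Noor overlap.
Lucia starts after Sana ends, so Sana has no further overlaps.
Lucia starts after Noor ends, so Noor has no further overlaps.
Sofia starts before Lucia ends → Lucia and Sofia overlap.
Overlapping pairs: Lucia & Sofia, Noor & Sana, Rohan & Yusuf — 3 in total.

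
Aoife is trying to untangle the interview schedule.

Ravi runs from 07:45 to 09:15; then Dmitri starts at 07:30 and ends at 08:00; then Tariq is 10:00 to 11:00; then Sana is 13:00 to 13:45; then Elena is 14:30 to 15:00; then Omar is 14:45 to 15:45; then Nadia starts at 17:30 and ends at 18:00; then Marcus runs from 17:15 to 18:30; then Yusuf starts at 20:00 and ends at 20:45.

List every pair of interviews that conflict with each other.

Dmitri & Ravi, Elena & Omar, Marcus & Nadia

Sorted by start: Dmitri, Ravi, Tariq, Sana, Elena, Omar, Marcus, Nadia, Yusuf.
Ravi starts before Dmitri ends → Dmitri and Ravi overlap.
Tariq starts after Dmitri ends, so nothing later overlaps Dmitri either.
Tariq starts after Ravi ends, so nothing later overlaps Ravi either.
Sana starts after Tariq ends, so nothing later overlaps Tariq either.
Elena starts after Sana ends, so nothing later overlaps Sana either.
Omar starts before Elena ends → Elena and Omar overlap.
Marcus starts after Elena ends, so nothing later overlaps Elena either.
Marcus starts after Omar ends, so nothing later overlaps Omar either.
Nadia starts before Marcus ends → Marcus and Nadia overlap.
Yusuf starts after Marcus ends.
Yusuf starts after Nadia ends.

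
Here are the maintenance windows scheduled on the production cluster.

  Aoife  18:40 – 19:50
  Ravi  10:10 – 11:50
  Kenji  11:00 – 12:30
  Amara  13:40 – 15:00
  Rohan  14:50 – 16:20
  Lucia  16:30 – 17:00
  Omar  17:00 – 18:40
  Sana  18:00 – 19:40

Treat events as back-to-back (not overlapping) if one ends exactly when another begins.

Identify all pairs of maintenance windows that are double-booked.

Amara & Rohan, Aoife & Sana, Kenji & Ravi, Omar & Sana

Sorted by start: Ravi, Kenji, Amara, Rohan, Lucia, Omar, Sana, Aoife.
Kenji starts before Ravi ends → Ravi and Kenji overlap.
Amara starts after Ravi ends — done with Ravi.
Amara starts after Kenji ends — done with Kenji.
Rohan starts before Amara ends → Amara and Rohan overlap.
Lucia starts after Amara ends — done with Amara.
Lucia starts after Rohan ends — done with Rohan.
Omar starts exactly when Lucia ends (back-to-back, no overlap) — done with Lucia.
Sana starts before Omar ends → Omar and Sana overlap.
Aoife starts exactly when Omar ends (back-to-back, no overlap).
Aoife starts before Sana ends → Sana and Aoife overlap.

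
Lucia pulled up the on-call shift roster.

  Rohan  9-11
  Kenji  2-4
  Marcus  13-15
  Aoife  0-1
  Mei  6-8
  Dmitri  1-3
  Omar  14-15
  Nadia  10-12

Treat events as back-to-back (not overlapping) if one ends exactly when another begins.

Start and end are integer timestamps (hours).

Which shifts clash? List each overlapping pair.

Sorted by start: Aoife, Dmitri, Kenji, Mei, Rohan, Nadia, Marcus, Omar.
Dmitri starts exactly when Aoife ends (back-to-back, no overlap), so Aoife has no further overlaps.
Kenji starts before Dmitri ends → Dmitri and Kenji overlap.
Mei starts after Dmitri ends, so Dmitri has no further overlaps.
Mei starts after Kenji ends, so Kenji has no further overlaps.
Rohan starts after Mei ends, so Mei has no further overlaps.
Nadia starts before Rohan ends → Rohan and Nadia overlap.
Marcus starts after Rohan ends, so Rohan has no further overlaps.
Marcus starts after Nadia ends, so Nadia has no further overlaps.
Omar starts before Marcus ends → Marcus and Omar overlap.

Dmitri & Kenji, Marcus & Omar, Nadia & Rohan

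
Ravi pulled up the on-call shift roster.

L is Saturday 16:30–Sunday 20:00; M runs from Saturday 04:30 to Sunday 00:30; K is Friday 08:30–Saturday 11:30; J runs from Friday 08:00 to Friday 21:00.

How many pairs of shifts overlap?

3

Check each pair: they overlap iff neither finishes before the other starts.
Sorted by start: J, K, M, L.
K starts before J ends → J and K overlap.
M starts after J ends — done with J.
M starts before K ends → K and M overlap.
L starts after K ends.
L starts before M ends → M and L overlap.
Overlapping pairs: J & K, K & M, L & M — 3 in total.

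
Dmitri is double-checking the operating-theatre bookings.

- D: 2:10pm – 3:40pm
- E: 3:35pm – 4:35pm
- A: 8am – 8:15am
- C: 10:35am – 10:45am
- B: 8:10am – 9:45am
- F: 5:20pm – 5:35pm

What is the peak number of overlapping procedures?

2

Sweep the timeline, counting +1 at each start and −1 at each end (ends before starts at a tie):
8am start A → 1
8:10am start B → 2
8:15am end A → 1
9:45am end B → 0
10:35am start C → 1
10:45am end C → 0
2:10pm start D → 1
3:35pm start E → 2
3:40pm end D → 1
4:35pm end E → 0
5:20pm start F → 1
5:35pm end F → 0
Peak is 2, at 8:10am (A, B).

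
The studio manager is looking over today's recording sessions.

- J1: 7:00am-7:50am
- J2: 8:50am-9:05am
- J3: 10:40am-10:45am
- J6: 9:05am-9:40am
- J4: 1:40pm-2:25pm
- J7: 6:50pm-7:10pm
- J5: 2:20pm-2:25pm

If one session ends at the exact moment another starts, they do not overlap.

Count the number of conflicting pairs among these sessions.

1

Two intervals overlap when each starts before the other ends.
Sorted by start: J1, J2, J6, J3, J4, J5, J7.
J2 starts after J1 ends, so J1 has no further overlaps.
J6 starts exactly when J2 ends (back-to-back, no overlap), so J2 has no further overlaps.
J3 starts after J6 ends, so J6 has no further overlaps.
J4 starts after J3 ends, so J3 has no further overlaps.
J5 starts before J4 ends → J4 and J5 overlap.
J7 starts after J4 ends.
J7 starts after J5 ends.
Overlapping pairs: J4 & J5 — 1 in total.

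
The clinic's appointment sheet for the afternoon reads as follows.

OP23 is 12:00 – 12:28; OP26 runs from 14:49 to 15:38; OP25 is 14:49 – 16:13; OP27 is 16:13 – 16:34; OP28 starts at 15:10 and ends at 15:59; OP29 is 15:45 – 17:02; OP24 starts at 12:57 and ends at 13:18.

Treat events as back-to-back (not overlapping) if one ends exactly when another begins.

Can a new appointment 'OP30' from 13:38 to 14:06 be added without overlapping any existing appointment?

Yes — the slot is free

OP23: ends 12:28 at or before OP30 starts 13:38 → clear.
OP24: ends 13:18 at or before OP30 starts 13:38 → clear.
OP25: starts 14:49 at or after OP30 ends 14:06 → clear.
OP26: starts 14:49 at or after OP30 ends 14:06 → clear.
OP28: starts 15:10 at or after OP30 ends 14:06 → clear.
OP29: starts 15:45 at or after OP30 ends 14:06 → clear.
OP27: starts 16:13 at or after OP30 ends 14:06 → clear.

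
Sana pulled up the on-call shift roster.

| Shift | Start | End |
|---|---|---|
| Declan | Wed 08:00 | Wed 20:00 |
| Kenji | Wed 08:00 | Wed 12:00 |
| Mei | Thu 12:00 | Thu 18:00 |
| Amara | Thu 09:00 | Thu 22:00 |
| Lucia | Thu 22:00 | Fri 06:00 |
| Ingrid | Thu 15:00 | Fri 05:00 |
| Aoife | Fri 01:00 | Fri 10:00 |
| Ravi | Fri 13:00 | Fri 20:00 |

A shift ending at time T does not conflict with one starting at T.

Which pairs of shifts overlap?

Amara & Ingrid, Amara & Mei, Aoife & Ingrid, Aoife & Lucia, Declan & Kenji, Ingrid & Lucia, Ingrid & Mei

Check each pair: they overlap iff neither finishes before the other starts.
Sorted by start: Declan, Kenji, Amara, Mei, Ingrid, Lucia, Aoife, Ravi.
Kenji starts before Declan ends → Declan and Kenji overlap.
Amara starts after Declan ends — done with Declan.
Amara starts after Kenji ends — done with Kenji.
Mei starts before Amara ends → Amara and Mei overlap.
Ingrid starts before Amara ends → Amara and Ingrid overlap.
Lucia starts exactly when Amara ends (back-to-back, no overlap) — done with Amara.
Ingrid starts before Mei ends → Mei and Ingrid overlap.
Lucia starts after Mei ends — done with Mei.
Lucia starts before Ingrid ends → Ingrid and Lucia overlap.
Aoife starts before Ingrid ends → Ingrid and Aoife overlap.
Ravi starts after Ingrid ends.
Aoife starts before Lucia ends → Lucia and Aoife overlap.
Ravi starts after Lucia ends.
Ravi starts after Aoife ends.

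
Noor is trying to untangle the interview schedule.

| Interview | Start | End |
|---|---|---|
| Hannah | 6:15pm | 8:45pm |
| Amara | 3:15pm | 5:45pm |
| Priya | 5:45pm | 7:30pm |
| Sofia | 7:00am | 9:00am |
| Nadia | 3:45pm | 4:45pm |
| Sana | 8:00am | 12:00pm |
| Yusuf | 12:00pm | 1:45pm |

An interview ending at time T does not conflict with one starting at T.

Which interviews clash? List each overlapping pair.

Sorted by start: Sofia, Sana, Yusuf, Amara, Nadia, Priya, Hannah.
Sana starts before Sofia ends → Sofia and Sana overlap.
Yusuf starts after Sofia ends, so nothing later overlaps Sofia either.
Yusuf starts exactly when Sana ends (back-to-back, no overlap), so nothing later overlaps Sana either.
Amara starts after Yusuf ends, so nothing later overlaps Yusuf either.
Nadia starts before Amara ends → Amara and Nadia overlap.
Priya starts exactly when Amara ends (back-to-back, no overlap), so nothing later overlaps Amara either.
Priya starts after Nadia ends, so nothing later overlaps Nadia either.
Hannah starts before Priya ends → Priya and Hannah overlap.

Amara & Nadia, Hannah & Priya, Sana & Sofia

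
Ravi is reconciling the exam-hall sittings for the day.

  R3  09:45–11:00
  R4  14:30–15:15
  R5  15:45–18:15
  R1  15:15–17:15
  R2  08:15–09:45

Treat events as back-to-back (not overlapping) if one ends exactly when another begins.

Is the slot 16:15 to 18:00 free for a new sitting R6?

No — it overlaps R1, R5

R2: ends 09:45 at or before R6 starts 16:15 → clear.
R3: ends 11:00 at or before R6 starts 16:15 → clear.
R4: ends 15:15 at or before R6 starts 16:15 → clear.
R1: starts 15:15 before R6 ends 18:00, and ends 17:15 after R6 starts 16:15 → overlap.
R5: starts 15:45 before R6 ends 18:00, and ends 18:15 after R6 starts 16:15 → overlap.
R6 overlaps R1, R5.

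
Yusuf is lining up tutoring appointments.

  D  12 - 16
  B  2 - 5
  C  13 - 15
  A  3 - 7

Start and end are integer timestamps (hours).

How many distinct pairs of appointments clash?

2

Check each pair: they overlap iff neither finishes before the other starts.
Sorted by start: B, A, D, C.
A starts before B ends → B and A overlap.
D starts after B ends — done with B.
D starts after A ends — done with A.
C starts before D ends → D and C overlap.
Overlapping pairs: A & B, C & D — 2 in total.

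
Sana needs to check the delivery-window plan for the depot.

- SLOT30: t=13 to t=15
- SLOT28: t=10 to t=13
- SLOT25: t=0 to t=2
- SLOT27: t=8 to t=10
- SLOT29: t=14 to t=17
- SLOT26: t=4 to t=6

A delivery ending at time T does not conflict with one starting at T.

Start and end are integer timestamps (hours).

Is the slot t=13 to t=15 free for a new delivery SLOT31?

SLOT25: ends t=2 at or before SLOT31 starts t=13 → clear.
SLOT26: ends t=6 at or before SLOT31 starts t=13 → clear.
SLOT27: ends t=10 at or before SLOT31 starts t=13 → clear.
SLOT28: ends t=13 at or before SLOT31 starts t=13 → clear.
SLOT30: starts t=13 before SLOT31 ends t=15, and ends t=15 after SLOT31 starts t=13 → overlap.
SLOT29: starts t=14 before SLOT31 ends t=15, and ends t=17 after SLOT31 starts t=13 → overlap.
SLOT31 overlaps SLOT29, SLOT30.

No — it overlaps SLOT29, SLOT30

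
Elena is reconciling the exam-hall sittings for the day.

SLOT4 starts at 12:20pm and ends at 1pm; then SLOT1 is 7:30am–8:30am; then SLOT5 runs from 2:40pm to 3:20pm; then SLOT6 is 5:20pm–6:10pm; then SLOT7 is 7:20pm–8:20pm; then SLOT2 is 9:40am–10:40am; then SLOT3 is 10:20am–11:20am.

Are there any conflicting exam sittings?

Two intervals overlap when each starts before the other ends.
Sorted by start: SLOT1, SLOT2, SLOT3, SLOT4, SLOT5, SLOT6, SLOT7.
SLOT2 starts after SLOT1 ends — done with SLOT1.
SLOT3 starts before SLOT2 ends → SLOT2 and SLOT3 overlap.
That's a conflict, so the schedule is not conflict-free.

Yes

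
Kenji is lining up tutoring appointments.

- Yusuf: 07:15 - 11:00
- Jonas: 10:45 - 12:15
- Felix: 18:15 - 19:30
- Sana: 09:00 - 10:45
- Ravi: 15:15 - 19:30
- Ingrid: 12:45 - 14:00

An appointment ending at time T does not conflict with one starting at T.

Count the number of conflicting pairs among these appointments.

Sorted by start: Yusuf, Sana, Jonas, Ingrid, Ravi, Felix.
Sana starts before Yusuf ends → Yusuf and Sana overlap.
Jonas starts before Yusuf ends → Yusuf and Jonas overlap.
Ingrid starts after Yusuf ends, so nothing later overlaps Yusuf either.
Jonas starts exactly when Sana ends (back-to-back, no overlap), so nothing later overlaps Sana either.
Ingrid starts after Jonas ends, so nothing later overlaps Jonas either.
Ravi starts after Ingrid ends, so nothing later overlaps Ingrid either.
Felix starts before Ravi ends → Ravi and Felix overlap.
Overlapping pairs: Felix & Ravi, Jonas & Yusuf, Sana & Yusuf — 3 in total.

3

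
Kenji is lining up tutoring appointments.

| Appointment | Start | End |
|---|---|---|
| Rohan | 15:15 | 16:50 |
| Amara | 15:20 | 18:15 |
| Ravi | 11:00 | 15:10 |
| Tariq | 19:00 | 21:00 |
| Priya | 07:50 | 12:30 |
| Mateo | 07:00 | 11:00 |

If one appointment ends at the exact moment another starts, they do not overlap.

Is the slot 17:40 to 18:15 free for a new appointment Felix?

No — it overlaps Amara

Mateo: ends 11:00 at or before Felix starts 17:40 → clear.
Priya: ends 12:30 at or before Felix starts 17:40 → clear.
Ravi: ends 15:10 at or before Felix starts 17:40 → clear.
Rohan: ends 16:50 at or before Felix starts 17:40 → clear.
Amara: starts 15:20 before Felix ends 18:15, and ends 18:15 after Felix starts 17:40 → overlap.
Tariq: starts 19:00 at or after Felix ends 18:15 → clear.
Felix overlaps Amara.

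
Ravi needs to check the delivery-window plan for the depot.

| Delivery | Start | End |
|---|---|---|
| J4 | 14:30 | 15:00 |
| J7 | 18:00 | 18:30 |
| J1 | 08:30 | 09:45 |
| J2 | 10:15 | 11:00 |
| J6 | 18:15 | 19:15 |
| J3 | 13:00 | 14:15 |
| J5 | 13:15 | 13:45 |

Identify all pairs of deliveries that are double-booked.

J3 & J5, J6 & J7

Sorted by start: J1, J2, J3, J5, J4, J7, J6.
J2 starts after J1 ends; J1 is clear from here.
J3 starts after J2 ends; J2 is clear from here.
J5 starts before J3 ends → J3 and J5 overlap.
J4 starts after J3 ends; J3 is clear from here.
J4 starts after J5 ends; J5 is clear from here.
J7 starts after J4 ends; J4 is clear from here.
J6 starts before J7 ends → J7 and J6 overlap.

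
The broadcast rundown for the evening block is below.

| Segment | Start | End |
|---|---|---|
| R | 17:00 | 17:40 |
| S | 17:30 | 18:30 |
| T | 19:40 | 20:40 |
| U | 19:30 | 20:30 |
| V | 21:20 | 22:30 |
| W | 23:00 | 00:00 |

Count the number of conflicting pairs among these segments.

2

Sorted by start: R, S, U, T, V, W.
S starts before R ends → R and S overlap.
U starts after R ends, so R has no further overlaps.
U starts after S ends, so S has no further overlaps.
T starts before U ends → U and T overlap.
V starts after U ends, so U has no further overlaps.
V starts after T ends, so T has no further overlaps.
W starts after V ends.
Overlapping pairs: R & S, T & U — 2 in total.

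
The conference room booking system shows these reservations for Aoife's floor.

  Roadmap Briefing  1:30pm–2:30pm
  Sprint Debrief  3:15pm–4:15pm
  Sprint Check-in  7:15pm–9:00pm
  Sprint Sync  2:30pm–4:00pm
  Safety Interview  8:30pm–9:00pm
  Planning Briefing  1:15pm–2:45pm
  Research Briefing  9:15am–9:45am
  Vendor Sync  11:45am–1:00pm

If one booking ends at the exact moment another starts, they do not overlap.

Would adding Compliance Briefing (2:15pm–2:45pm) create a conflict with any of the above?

Yes — it overlaps Planning Briefing, Roadmap Briefing, Sprint Sync

Research Briefing: ends 9:45am at or before Compliance Briefing starts 2:15pm → clear.
Vendor Sync: ends 1:00pm at or before Compliance Briefing starts 2:15pm → clear.
Planning Briefing: starts 1:15pm before Compliance Briefing ends 2:45pm, and ends 2:45pm after Compliance Briefing starts 2:15pm → overlap.
Roadmap Briefing: starts 1:30pm before Compliance Briefing ends 2:45pm, and ends 2:30pm after Compliance Briefing starts 2:15pm → overlap.
Sprint Sync: starts 2:30pm before Compliance Briefing ends 2:45pm, and ends 4:00pm after Compliance Briefing starts 2:15pm → overlap.
Sprint Debrief: starts 3:15pm at or after Compliance Briefing ends 2:45pm → clear.
Sprint Check-in: starts 7:15pm at or after Compliance Briefing ends 2:45pm → clear.
Safety Interview: starts 8:30pm at or after Compliance Briefing ends 2:45pm → clear.
Compliance Briefing overlaps Sprint Sync, Roadmap Briefing, Planning Briefing.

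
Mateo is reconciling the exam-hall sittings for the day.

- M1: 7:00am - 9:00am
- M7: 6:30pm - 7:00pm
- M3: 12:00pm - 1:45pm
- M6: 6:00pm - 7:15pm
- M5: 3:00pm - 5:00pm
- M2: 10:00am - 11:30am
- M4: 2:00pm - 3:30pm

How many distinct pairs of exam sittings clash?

Sorted by start: M1, M2, M3, M4, M5, M6, M7.
M2 starts after M1 ends; M1 is clear from here.
M3 starts after M2 ends; M2 is clear from here.
M4 starts after M3 ends; M3 is clear from here.
M5 starts before M4 ends → M4 and M5 overlap.
M6 starts after M4 ends; M4 is clear from here.
M6 starts after M5 ends; M5 is clear from here.
M7 starts before M6 ends → M6 and M7 overlap.
Overlapping pairs: M4 & M5, M6 & M7 — 2 in total.

2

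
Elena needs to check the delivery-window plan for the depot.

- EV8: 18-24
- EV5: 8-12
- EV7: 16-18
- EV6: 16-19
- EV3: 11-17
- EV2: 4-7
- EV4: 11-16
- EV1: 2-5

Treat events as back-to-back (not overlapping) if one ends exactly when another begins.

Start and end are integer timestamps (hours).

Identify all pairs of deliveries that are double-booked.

Sorted by start: EV1, EV2, EV5, EV3, EV4, EV6, EV7, EV8.
EV2 starts before EV1 ends → EV1 and EV2 overlap.
EV5 starts after EV1 ends; EV1 is clear from here.
EV5 starts after EV2 ends; EV2 is clear from here.
EV3 starts before EV5 ends → EV5 and EV3 overlap.
EV4 starts before EV5 ends → EV5 and EV4 overlap.
EV6 starts after EV5 ends; EV5 is clear from here.
EV4 starts before EV3 ends → EV3 and EV4 overlap.
EV6 starts before EV3 ends → EV3 and EV6 overlap.
EV7 starts before EV3 ends → EV3 and EV7 overlap.
EV8 starts after EV3 ends.
EV6 starts exactly when EV4 ends (back-to-back, no overlap); EV4 is clear from here.
EV7 starts before EV6 ends → EV6 and EV7 overlap.
EV8 starts before EV6 ends → EV6 and EV8 overlap.
EV8 starts exactly when EV7 ends (back-to-back, no overlap).

EV1 & EV2, EV3 & EV4, EV3 & EV5, EV3 & EV6, EV3 & EV7, EV4 & EV5, EV6 & EV7, EV6 & EV8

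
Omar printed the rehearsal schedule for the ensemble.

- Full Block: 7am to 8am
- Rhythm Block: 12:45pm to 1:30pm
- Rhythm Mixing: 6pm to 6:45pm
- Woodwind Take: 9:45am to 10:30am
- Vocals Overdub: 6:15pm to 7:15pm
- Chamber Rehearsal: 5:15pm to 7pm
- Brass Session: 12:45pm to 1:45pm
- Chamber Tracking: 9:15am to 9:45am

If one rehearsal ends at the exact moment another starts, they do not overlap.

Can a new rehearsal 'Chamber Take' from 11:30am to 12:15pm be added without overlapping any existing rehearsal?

Yes — the slot is free

Full Block: ends 8am at or before Chamber Take starts 11:30am → clear.
Chamber Tracking: ends 9:45am at or before Chamber Take starts 11:30am → clear.
Woodwind Take: ends 10:30am at or before Chamber Take starts 11:30am → clear.
Rhythm Block: starts 12:45pm at or after Chamber Take ends 12:15pm → clear.
Brass Session: starts 12:45pm at or after Chamber Take ends 12:15pm → clear.
Chamber Rehearsal: starts 5:15pm at or after Chamber Take ends 12:15pm → clear.
Rhythm Mixing: starts 6pm at or after Chamber Take ends 12:15pm → clear.
Vocals Overdub: starts 6:15pm at or after Chamber Take ends 12:15pm → clear.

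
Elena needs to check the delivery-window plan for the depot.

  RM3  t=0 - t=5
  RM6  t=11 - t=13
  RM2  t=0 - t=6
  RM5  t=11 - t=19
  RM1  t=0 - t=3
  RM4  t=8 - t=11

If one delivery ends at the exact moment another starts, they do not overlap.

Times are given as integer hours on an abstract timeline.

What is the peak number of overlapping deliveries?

Sweep the timeline, counting +1 at each start and −1 at each end (ends before starts at a tie):
t=0 start RM1 → 1
t=0 start RM2 → 2
t=0 start RM3 → 3
t=3 end RM1 → 2
t=5 end RM3 → 1
t=6 end RM2 → 0
t=8 start RM4 → 1
t=11 end RM4 → 0
t=11 start RM5 → 1
t=11 start RM6 → 2
t=13 end RM6 → 1
t=19 end RM5 → 0
Peak is 3, at t=0 (RM1, RM2, RM3).

3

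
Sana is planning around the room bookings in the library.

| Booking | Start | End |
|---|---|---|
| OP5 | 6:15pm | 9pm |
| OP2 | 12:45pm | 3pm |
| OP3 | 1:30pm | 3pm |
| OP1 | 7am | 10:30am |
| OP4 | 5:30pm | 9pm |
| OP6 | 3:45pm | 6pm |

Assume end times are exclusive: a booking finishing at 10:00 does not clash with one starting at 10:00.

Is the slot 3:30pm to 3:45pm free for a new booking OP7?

OP1: ends 10:30am at or before OP7 starts 3:30pm → clear.
OP2: ends 3pm at or before OP7 starts 3:30pm → clear.
OP3: ends 3pm at or before OP7 starts 3:30pm → clear.
OP6: starts 3:45pm at or after OP7 ends 3:45pm → clear.
OP4: starts 5:30pm at or after OP7 ends 3:45pm → clear.
OP5: starts 6:15pm at or after OP7 ends 3:45pm → clear.

Yes — the slot is free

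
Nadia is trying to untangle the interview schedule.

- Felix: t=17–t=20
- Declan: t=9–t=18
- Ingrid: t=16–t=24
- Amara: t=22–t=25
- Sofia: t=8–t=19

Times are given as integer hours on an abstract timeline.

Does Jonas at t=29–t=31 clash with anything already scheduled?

No — it doesn't clash with anything

Sofia: ends t=19 at or before Jonas starts t=29 → clear.
Declan: ends t=18 at or before Jonas starts t=29 → clear.
Ingrid: ends t=24 at or before Jonas starts t=29 → clear.
Felix: ends t=20 at or before Jonas starts t=29 → clear.
Amara: ends t=25 at or before Jonas starts t=29 → clear.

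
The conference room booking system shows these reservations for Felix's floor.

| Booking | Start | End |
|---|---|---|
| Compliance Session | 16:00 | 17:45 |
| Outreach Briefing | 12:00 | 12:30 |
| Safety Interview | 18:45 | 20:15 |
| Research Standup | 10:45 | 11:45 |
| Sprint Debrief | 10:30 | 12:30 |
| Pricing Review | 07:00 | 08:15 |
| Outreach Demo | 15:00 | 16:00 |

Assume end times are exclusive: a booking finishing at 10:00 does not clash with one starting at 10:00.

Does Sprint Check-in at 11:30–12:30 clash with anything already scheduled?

Pricing Review: ends 08:15 at or before Sprint Check-in starts 11:30 → clear.
Sprint Debrief: starts 10:30 before Sprint Check-in ends 12:30, and ends 12:30 after Sprint Check-in starts 11:30 → overlap.
Research Standup: starts 10:45 before Sprint Check-in ends 12:30, and ends 11:45 after Sprint Check-in starts 11:30 → overlap.
Outreach Briefing: starts 12:00 before Sprint Check-in ends 12:30, and ends 12:30 after Sprint Check-in starts 11:30 → overlap.
Outreach Demo: starts 15:00 at or after Sprint Check-in ends 12:30 → clear.
Compliance Session: starts 16:00 at or after Sprint Check-in ends 12:30 → clear.
Safety Interview: starts 18:45 at or after Sprint Check-in ends 12:30 → clear.
Sprint Check-in overlaps Sprint Debrief, Research Standup, Outreach Briefing.

Yes — it overlaps Outreach Briefing, Research Standup, Sprint Debrief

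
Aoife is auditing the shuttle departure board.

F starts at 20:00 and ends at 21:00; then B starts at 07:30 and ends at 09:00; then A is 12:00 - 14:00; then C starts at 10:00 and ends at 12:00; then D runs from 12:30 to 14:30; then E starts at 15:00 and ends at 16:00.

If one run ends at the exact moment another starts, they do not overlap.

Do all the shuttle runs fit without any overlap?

Sorted by start: B, C, A, D, E, F.
C starts after B ends, so B has no further overlaps.
A starts exactly when C ends (back-to-back, no overlap), so C has no further overlaps.
D starts before A ends → A and D overlap.
That's a conflict, so the schedule is not conflict-free.

No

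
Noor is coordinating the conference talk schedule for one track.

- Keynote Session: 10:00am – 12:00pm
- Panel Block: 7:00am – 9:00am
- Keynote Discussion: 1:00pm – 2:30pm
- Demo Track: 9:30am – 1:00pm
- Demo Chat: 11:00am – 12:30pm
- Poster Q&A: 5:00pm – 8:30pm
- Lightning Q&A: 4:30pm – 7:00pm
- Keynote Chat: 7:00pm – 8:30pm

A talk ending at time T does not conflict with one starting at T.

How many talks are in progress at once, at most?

Walk through starts and ends in time order (an end at T is processed before a start at T):
7:00am start Panel Block → 1
9:00am end Panel Block → 0
9:30am start Demo Track → 1
10:00am start Keynote Session → 2
11:00am start Demo Chat → 3
12:00pm end Keynote Session → 2
12:30pm end Demo Chat → 1
1:00pm end Demo Track → 0
1:00pm start Keynote Discussion → 1
2:30pm end Keynote Discussion → 0
4:30pm start Lightning Q&A → 1
5:00pm start Poster Q&A → 2
7:00pm end Lightning Q&A → 1
7:00pm start Keynote Chat → 2
8:30pm end Keynote Chat → 1
8:30pm end Poster Q&A → 0
Peak is 3, at 11:00am (Demo Chat, Demo Track, Keynote Session).

3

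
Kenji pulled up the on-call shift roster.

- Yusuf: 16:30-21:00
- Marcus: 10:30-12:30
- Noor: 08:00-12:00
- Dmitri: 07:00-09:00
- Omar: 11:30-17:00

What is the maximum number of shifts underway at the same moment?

3

Sweep the timeline, counting +1 at each start and −1 at each end (ends before starts at a tie):
07:00 start Dmitri → 1
08:00 start Noor → 2
09:00 end Dmitri → 1
10:30 start Marcus → 2
11:30 start Omar → 3
12:00 end Noor → 2
12:30 end Marcus → 1
16:30 start Yusuf → 2
17:00 end Omar → 1
21:00 end Yusuf → 0
Peak is 3, at 11:30 (Marcus, Noor, Omar).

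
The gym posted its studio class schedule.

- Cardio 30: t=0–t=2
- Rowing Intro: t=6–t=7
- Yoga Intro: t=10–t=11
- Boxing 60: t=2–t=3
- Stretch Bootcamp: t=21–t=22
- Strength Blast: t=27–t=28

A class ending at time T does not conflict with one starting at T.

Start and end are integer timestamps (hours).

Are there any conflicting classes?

No

Sorted by start: Cardio 30, Boxing 60, Rowing Intro, Yoga Intro, Stretch Bootcamp, Strength Blast.
Boxing 60 starts exactly when Cardio 30 ends (back-to-back, no overlap); Cardio 30 is clear from here.
Rowing Intro starts after Boxing 60 ends; Boxing 60 is clear from here.
Yoga Intro starts after Rowing Intro ends; Rowing Intro is clear from here.
Stretch Bootcamp starts after Yoga Intro ends; Yoga Intro is clear from here.
Strength Blast starts after Stretch Bootcamp ends.
Every pair is clear; the schedule has no overlaps.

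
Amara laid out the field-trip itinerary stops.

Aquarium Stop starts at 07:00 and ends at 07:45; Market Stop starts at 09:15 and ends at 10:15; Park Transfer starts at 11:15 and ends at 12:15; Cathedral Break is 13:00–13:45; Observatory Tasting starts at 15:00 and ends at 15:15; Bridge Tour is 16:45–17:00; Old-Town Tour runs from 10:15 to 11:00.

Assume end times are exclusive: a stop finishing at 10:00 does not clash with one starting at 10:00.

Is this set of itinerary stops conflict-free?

Yes

Sorted by start: Aquarium Stop, Market Stop, Old-Town Tour, Park Transfer, Cathedral Break, Observatory Tasting, Bridge Tour.
Market Stop starts after Aquarium Stop ends, so Aquarium Stop has no further overlaps.
Old-Town Tour starts exactly when Market Stop ends (back-to-back, no overlap), so Market Stop has no further overlaps.
Park Transfer starts after Old-Town Tour ends, so Old-Town Tour has no further overlaps.
Cathedral Break starts after Park Transfer ends, so Park Transfer has no further overlaps.
Observatory Tasting starts after Cathedral Break ends, so Cathedral Break has no further overlaps.
Bridge Tour starts after Observatory Tasting ends.
Every pair is clear; the schedule has no overlaps.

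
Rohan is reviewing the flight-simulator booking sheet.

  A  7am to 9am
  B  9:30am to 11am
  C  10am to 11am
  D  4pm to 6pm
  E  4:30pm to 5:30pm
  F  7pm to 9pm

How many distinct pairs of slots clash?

Sorted by start: A, B, C, D, E, F.
B starts after A ends, so nothing later overlaps A either.
C starts before B ends → B and C overlap.
D starts after B ends, so nothing later overlaps B either.
D starts after C ends, so nothing later overlaps C either.
E starts before D ends → D and E overlap.
F starts after D ends.
F starts after E ends.
Overlapping pairs: B & C, D & E — 2 in total.

2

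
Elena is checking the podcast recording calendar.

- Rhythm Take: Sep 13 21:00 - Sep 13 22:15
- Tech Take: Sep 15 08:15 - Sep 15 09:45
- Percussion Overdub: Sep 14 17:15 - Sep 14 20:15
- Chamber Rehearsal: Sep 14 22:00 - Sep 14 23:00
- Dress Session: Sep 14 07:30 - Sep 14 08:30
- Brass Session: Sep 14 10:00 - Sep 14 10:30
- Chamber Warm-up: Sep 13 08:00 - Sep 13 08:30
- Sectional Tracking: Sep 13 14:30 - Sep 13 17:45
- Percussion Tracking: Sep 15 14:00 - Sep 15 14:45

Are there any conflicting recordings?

Sorted by start: Chamber Warm-up, Sectional Tracking, Rhythm Take, Dress Session, Brass Session, Percussion Overdub, Chamber Rehearsal, Tech Take, Percussion Tracking.
Sectional Tracking starts after Chamber Warm-up ends, so nothing later overlaps Chamber Warm-up either.
Rhythm Take starts after Sectional Tracking ends, so nothing later overlaps Sectional Tracking either.
Dress Session starts after Rhythm Take ends, so nothing later overlaps Rhythm Take either.
Brass Session starts after Dress Session ends, so nothing later overlaps Dress Session either.
Percussion Overdub starts after Brass Session ends, so nothing later overlaps Brass Session either.
Chamber Rehearsal starts after Percussion Overdub ends, so nothing later overlaps Percussion Overdub either.
Tech Take starts after Chamber Rehearsal ends, so nothing later overlaps Chamber Rehearsal either.
Percussion Tracking starts after Tech Take ends.
Every pair is clear; the schedule has no overlaps.

No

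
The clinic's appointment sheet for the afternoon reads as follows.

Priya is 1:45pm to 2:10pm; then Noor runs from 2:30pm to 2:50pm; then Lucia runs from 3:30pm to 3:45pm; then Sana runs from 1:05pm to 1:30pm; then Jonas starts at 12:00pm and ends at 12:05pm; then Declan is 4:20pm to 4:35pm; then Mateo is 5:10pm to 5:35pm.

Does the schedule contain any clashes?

No

Sorted by start: Jonas, Sana, Priya, Noor, Lucia, Declan, Mateo.
Sana starts after Jonas ends, so nothing later overlaps Jonas either.
Priya starts after Sana ends, so nothing later overlaps Sana either.
Noor starts after Priya ends, so nothing later overlaps Priya either.
Lucia starts after Noor ends, so nothing later overlaps Noor either.
Declan starts after Lucia ends, so nothing later overlaps Lucia either.
Mateo starts after Declan ends.
Every pair is clear; the schedule has no overlaps.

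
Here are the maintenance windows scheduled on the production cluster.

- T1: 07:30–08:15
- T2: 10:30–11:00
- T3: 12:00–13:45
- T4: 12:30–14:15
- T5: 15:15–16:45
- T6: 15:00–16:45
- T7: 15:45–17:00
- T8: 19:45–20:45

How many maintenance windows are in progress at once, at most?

Sort all start/end points and keep a running count:
07:30 start T1 → 1
08:15 end T1 → 0
10:30 start T2 → 1
11:00 end T2 → 0
12:00 start T3 → 1
12:30 start T4 → 2
13:45 end T3 → 1
14:15 end T4 → 0
15:00 start T6 → 1
15:15 start T5 → 2
15:45 start T7 → 3
16:45 end T5 → 2
16:45 end T6 → 1
17:00 end T7 → 0
19:45 start T8 → 1
20:45 end T8 → 0
Peak is 3, at 15:45 (T5, T6, T7).

3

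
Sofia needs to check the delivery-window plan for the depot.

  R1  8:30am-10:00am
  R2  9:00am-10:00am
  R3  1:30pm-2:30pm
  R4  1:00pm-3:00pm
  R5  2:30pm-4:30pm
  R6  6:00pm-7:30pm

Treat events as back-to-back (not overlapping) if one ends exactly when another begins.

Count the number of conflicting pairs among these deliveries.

3

Sorted by start: R1, R2, R4, R3, R5, R6.
R2 starts before R1 ends → R1 and R2 overlap.
R4 starts after R1 ends — done with R1.
R4 starts after R2 ends — done with R2.
R3 starts before R4 ends → R4 and R3 overlap.
R5 starts before R4 ends → R4 and R5 overlap.
R6 starts after R4 ends.
R5 starts exactly when R3 ends (back-to-back, no overlap) — done with R3.
R6 starts after R5 ends.
Overlapping pairs: R1 & R2, R3 & R4, R4 & R5 — 3 in total.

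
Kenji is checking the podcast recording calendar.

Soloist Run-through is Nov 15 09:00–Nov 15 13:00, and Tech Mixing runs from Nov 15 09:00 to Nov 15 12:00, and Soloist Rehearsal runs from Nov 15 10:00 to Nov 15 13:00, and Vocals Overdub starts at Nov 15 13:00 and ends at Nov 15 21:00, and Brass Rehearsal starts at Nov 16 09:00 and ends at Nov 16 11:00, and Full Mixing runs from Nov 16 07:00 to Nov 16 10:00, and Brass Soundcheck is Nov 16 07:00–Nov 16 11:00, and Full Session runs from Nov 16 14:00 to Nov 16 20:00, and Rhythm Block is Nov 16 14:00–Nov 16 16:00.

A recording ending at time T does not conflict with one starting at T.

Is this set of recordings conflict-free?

No

Sorted by start: Soloist Run-through, Tech Mixing, Soloist Rehearsal, Vocals Overdub, Full Mixing, Brass Soundcheck, Brass Rehearsal, Full Session, Rhythm Block.
Tech Mixing starts before Soloist Run-through ends → Soloist Run-through and Tech Mixing overlap.
That's a conflict, so the schedule is not conflict-free.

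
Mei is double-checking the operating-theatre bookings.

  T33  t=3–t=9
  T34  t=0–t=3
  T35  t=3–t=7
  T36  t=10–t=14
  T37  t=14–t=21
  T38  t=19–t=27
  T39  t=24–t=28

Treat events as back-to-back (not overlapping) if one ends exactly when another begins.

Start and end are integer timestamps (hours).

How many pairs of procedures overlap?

Two intervals overlap when each starts before the other ends.
Sorted by start: T34, T33, T35, T36, T37, T38, T39.
T33 starts exactly when T34 ends (back-to-back, no overlap); T34 is clear from here.
T35 starts before T33 ends → T33 and T35 overlap.
T36 starts after T33 ends; T33 is clear from here.
T36 starts after T35 ends; T35 is clear from here.
T37 starts exactly when T36 ends (back-to-back, no overlap); T36 is clear from here.
T38 starts before T37 ends → T37 and T38 overlap.
T39 starts after T37 ends.
T39 starts before T38 ends → T38 and T39 overlap.
Overlapping pairs: T33 & T35, T37 & T38, T38 & T39 — 3 in total.

3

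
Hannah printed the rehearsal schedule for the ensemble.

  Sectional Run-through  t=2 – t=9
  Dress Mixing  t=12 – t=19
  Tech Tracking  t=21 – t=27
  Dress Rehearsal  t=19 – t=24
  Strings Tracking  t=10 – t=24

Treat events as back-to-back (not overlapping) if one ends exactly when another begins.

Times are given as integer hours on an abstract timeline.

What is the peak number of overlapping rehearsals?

Sweep the timeline, counting +1 at each start and −1 at each end (ends before starts at a tie):
t=2 start Sectional Run-through → 1
t=9 end Sectional Run-through → 0
t=10 start Strings Tracking → 1
t=12 start Dress Mixing → 2
t=19 end Dress Mixing → 1
t=19 start Dress Rehearsal → 2
t=21 start Tech Tracking → 3
t=24 end Dress Rehearsal → 2
t=24 end Strings Tracking → 1
t=27 end Tech Tracking → 0
Peak is 3, at t=21 (Dress Rehearsal, Strings Tracking, Tech Tracking).

3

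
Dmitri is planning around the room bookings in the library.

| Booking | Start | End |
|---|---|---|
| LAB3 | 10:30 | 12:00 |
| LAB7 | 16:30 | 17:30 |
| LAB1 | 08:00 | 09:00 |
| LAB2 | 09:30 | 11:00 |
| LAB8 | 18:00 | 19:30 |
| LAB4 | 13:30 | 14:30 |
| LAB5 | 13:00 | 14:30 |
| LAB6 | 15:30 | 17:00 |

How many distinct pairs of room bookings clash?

3

Sorted by start: LAB1, LAB2, LAB3, LAB5, LAB4, LAB6, LAB7, LAB8.
LAB2 starts after LAB1 ends, so LAB1 has no further overlaps.
LAB3 starts before LAB2 ends → LAB2 and LAB3 overlap.
LAB5 starts after LAB2 ends, so LAB2 has no further overlaps.
LAB5 starts after LAB3 ends, so LAB3 has no further overlaps.
LAB4 starts before LAB5 ends → LAB5 and LAB4 overlap.
LAB6 starts after LAB5 ends, so LAB5 has no further overlaps.
LAB6 starts after LAB4 ends, so LAB4 has no further overlaps.
LAB7 starts before LAB6 ends → LAB6 and LAB7 overlap.
LAB8 starts after LAB6 ends.
LAB8 starts after LAB7 ends.
Overlapping pairs: LAB2 & LAB3, LAB4 & LAB5, LAB6 & LAB7 — 3 in total.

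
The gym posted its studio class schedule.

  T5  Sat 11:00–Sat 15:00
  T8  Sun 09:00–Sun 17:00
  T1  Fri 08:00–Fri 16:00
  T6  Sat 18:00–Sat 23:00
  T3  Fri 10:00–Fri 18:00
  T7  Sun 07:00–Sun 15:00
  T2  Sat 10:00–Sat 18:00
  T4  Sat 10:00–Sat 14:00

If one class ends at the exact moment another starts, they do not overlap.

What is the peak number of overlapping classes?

Sweep the timeline, counting +1 at each start and −1 at each end (ends before starts at a tie):
Fri 08:00 start T1 → 1
Fri 10:00 start T3 → 2
Fri 16:00 end T1 → 1
Fri 18:00 end T3 → 0
Sat 10:00 start T2 → 1
Sat 10:00 start T4 → 2
Sat 11:00 start T5 → 3
Sat 14:00 end T4 → 2
Sat 15:00 end T5 → 1
Sat 18:00 end T2 → 0
Sat 18:00 start T6 → 1
Sat 23:00 end T6 → 0
Sun 07:00 start T7 → 1
Sun 09:00 start T8 → 2
Sun 15:00 end T7 → 1
Sun 17:00 end T8 → 0
Peak is 3, at Sat 11:00 (T2, T4, T5).

3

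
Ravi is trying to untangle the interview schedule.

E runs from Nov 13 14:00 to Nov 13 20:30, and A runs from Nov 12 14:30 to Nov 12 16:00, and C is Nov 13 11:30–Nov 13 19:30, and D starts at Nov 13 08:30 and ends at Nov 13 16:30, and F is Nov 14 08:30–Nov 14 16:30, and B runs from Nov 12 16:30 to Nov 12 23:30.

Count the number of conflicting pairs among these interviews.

Sorted by start: A, B, D, C, E, F.
B starts after A ends, so A has no further overlaps.
D starts after B ends, so B has no further overlaps.
C starts before D ends → D and C overlap.
E starts before D ends → D and E overlap.
F starts after D ends.
E starts before C ends → C and E overlap.
F starts after C ends.
F starts after E ends.
Overlapping pairs: C & D, C & E, D & E — 3 in total.

3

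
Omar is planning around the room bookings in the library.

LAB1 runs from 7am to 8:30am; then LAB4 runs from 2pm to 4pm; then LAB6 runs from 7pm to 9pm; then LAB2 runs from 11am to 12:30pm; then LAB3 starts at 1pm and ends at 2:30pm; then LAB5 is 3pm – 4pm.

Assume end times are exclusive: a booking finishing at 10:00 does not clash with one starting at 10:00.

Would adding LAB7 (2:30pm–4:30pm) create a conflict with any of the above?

Yes — it overlaps LAB4, LAB5

LAB1: ends 8:30am at or before LAB7 starts 2:30pm → clear.
LAB2: ends 12:30pm at or before LAB7 starts 2:30pm → clear.
LAB3: ends 2:30pm at or before LAB7 starts 2:30pm → clear.
LAB4: starts 2pm before LAB7 ends 4:30pm, and ends 4pm after LAB7 starts 2:30pm → overlap.
LAB5: starts 3pm before LAB7 ends 4:30pm, and ends 4pm after LAB7 starts 2:30pm → overlap.
LAB6: starts 7pm at or after LAB7 ends 4:30pm → clear.
LAB7 overlaps LAB4, LAB5.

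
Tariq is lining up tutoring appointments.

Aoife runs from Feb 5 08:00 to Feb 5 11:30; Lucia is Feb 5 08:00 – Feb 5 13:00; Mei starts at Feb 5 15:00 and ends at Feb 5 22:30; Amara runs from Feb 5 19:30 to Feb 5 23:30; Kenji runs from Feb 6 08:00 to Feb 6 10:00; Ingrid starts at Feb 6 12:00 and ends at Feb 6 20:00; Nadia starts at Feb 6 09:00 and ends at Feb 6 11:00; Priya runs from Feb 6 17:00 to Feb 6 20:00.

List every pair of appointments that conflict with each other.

Sorted by start: Aoife, Lucia, Mei, Amara, Kenji, Nadia, Ingrid, Priya.
Lucia starts before Aoife ends → Aoife and Lucia overlap.
Mei starts after Aoife ends; Aoife is clear from here.
Mei starts after Lucia ends; Lucia is clear from here.
Amara starts before Mei ends → Mei and Amara overlap.
Kenji starts after Mei ends; Mei is clear from here.
Kenji starts after Amara ends; Amara is clear from here.
Nadia starts before Kenji ends → Kenji and Nadia overlap.
Ingrid starts after Kenji ends; Kenji is clear from here.
Ingrid starts after Nadia ends; Nadia is clear from here.
Priya starts before Ingrid ends → Ingrid and Priya overlap.

Amara & Mei, Aoife & Lucia, Ingrid & Priya, Kenji & Nadia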